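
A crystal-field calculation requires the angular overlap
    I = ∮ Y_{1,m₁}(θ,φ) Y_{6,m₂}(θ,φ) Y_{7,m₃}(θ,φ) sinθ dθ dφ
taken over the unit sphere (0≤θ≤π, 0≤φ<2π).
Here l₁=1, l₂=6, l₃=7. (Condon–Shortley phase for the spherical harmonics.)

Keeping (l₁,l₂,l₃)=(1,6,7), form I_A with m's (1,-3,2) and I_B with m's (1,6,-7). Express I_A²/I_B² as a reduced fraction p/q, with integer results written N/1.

Same 1,6,7: normalisation and zero-m 3j drop out of the ratio.
A: Δ: 0! 2! 12! / 15! → 1/1365; sum: t=0:+1/4354560 = 1/4354560; 3j²(1 6 7; 1 -3 2) = Δ·Π!·Σ² = 2/273  (sign -1)
B: Δ: 0! 2! 12! / 15! → 1/1365; sum: t=0:+1/958003200 = 1/958003200; 3j²(1 6 7; 1 6 -7) = Δ·Π!·Σ² = 1/15  (sign +1)
I_A²/I_B² = (2/273)/(1/15) = 10/91

10/91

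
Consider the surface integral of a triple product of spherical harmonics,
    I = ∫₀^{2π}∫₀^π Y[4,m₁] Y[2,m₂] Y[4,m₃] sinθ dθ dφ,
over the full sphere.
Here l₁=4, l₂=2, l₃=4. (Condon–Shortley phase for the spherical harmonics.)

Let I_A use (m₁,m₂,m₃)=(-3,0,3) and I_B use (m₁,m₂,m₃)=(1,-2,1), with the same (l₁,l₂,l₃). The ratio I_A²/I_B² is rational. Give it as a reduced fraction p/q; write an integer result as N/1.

Shared (l₁,l₂,l₃)=(4,2,4): N and (l;000)² cancel in I_A²/I_B².
A: Δ = 2!·6!·2!/11! = 1/13860; Racah Σ t=1..2: t=1:−1/720 t=2:+1/480 = 1/1440; ⇒ 3j(4 2 4; -3 0 3)² = 7/1980, sgn -1
B: Δ = 2!·6!·2!/11! = 1/13860; Racah Σ t=0..0: t=0:+1/144 = 1/144; ⇒ 3j(4 2 4; 1 -2 1)² = 10/231, sgn -1
I_A²/I_B² = (7/1980)/(10/231) = 49/600

49/600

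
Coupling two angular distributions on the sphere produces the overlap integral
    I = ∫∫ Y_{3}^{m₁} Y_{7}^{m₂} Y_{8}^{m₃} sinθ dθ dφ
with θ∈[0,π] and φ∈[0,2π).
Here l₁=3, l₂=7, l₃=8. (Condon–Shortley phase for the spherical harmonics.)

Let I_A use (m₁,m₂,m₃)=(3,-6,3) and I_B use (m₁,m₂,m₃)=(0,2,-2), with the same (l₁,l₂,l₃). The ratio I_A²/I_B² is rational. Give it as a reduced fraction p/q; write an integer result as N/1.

390/1849

Shared (l₁,l₂,l₃)=(3,7,8): N and (l;000)² cancel in I_A²/I_B².
A: Δ = 2!·4!·12!/19! = 1/5290740; Racah Σ t=0..0: t=0:+1/1916006400 = 1/1916006400; ⇒ 3j(3 7 8; 3 -6 3)² = 5/4522, sgn -1
B: Δ = 2!·4!·12!/19! = 1/5290740; Racah Σ t=0..2: t=0:+1/26127360 t=1:−1/3870720 t=2:+1/7257600 = -43/522547200; ⇒ 3j(3 7 8; 0 2 -2)² = 1849/352716, sgn -1
I_A²/I_B² = (5/4522)/(1849/352716) = 390/1849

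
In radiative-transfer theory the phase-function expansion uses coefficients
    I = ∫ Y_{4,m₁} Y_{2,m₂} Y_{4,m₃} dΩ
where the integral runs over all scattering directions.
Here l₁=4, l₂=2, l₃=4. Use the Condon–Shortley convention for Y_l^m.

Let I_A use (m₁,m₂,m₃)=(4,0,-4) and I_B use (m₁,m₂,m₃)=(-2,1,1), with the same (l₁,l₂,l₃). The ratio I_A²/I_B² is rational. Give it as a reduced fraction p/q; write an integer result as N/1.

Shared (l₁,l₂,l₃)=(4,2,4): N and (l;000)² cancel in I_A²/I_B².
A: Δ = 2!·6!·2!/11! = 1/13860; Racah Σ t=0..0: t=0:+1/2880 = 1/2880; ⇒ 3j(4 2 4; 4 0 -4)² = 28/495, sgn +1
B: Δ = 2!·6!·2!/11! = 1/13860; Racah Σ t=1..2: t=1:−1/240 t=2:+1/96 = 1/160; ⇒ 3j(4 2 4; -2 1 1)² = 27/1540, sgn -1
I_A²/I_B² = (28/495)/(27/1540) = 784/243

784/243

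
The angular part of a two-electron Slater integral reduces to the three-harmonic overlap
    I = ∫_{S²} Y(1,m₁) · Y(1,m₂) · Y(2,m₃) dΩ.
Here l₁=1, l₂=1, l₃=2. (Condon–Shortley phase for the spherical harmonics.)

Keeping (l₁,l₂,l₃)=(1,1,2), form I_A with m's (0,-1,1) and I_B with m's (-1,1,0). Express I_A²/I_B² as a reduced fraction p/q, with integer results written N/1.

Same 1,1,2: normalisation and zero-m 3j drop out of the ratio.
A: Δ: 0! 2! 2! / 5! → 1/30; sum: t=0:+1/2 = 1/2; 3j²(1 1 2; 0 -1 1) = Δ·Π!·Σ² = 1/10  (sign -1)
B: Δ: 0! 2! 2! / 5! → 1/30; sum: t=0:+1/4 = 1/4; 3j²(1 1 2; -1 1 0) = Δ·Π!·Σ² = 1/30  (sign +1)
I_A²/I_B² = (1/10)/(1/30) = 3/1

3/1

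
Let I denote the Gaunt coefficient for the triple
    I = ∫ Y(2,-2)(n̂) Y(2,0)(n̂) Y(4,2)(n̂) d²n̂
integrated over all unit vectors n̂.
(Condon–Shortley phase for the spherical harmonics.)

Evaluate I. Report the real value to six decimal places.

m-sum 0 ✓  L=8 even ✓  0≤4≤4 ✓
Π(2lᵢ+1) = 5×5×9 = 225
triangle coeff Δ(2,2,4) = 1/630
Σ_t [0,0]: t=0:+1/16 = 1/16
(3j)²=2/35 [(2 2 4; 0 0 0)], sign=+1
Σ_t [0,0]: t=0:+1/96 = 1/96
(3j)²=1/42 [(2 2 4; -2 0 2)], sign=+1
⇒ 4πI² = 15/49
I = (+1)√(15/49/(4π)) = 0.15607835

0.156078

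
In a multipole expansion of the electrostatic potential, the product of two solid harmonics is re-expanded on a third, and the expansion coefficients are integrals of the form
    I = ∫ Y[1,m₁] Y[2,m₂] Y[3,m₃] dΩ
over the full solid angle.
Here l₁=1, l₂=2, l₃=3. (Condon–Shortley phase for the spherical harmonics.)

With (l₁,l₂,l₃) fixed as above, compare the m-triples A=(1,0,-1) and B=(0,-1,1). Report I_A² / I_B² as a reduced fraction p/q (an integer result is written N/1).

3/4

l's match ⇒ only the (l;m) 3-j factors differ between A and B.
A: triangle coeff Δ(1,2,3) = 1/105; Σ_t [0,0]: t=0:+1/8 = 1/8; (3j)²=2/35 [(1 2 3; 1 0 -1)], sign=+1
B: triangle coeff Δ(1,2,3) = 1/105; Σ_t [0,0]: t=0:+1/6 = 1/6; (3j)²=8/105 [(1 2 3; 0 -1 1)], sign=+1
I_A²/I_B² = (2/35)/(8/105) = 3/4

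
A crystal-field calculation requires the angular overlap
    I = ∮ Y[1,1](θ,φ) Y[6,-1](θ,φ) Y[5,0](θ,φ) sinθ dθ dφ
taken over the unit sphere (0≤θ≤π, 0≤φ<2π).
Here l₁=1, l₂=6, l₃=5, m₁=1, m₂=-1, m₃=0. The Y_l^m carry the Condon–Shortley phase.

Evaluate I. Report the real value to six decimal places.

-0.187239

Checks pass: Σm=0; 12 even; l₃=5∈[5,7].
(2·1+1)(2·6+1)(2·5+1) = 429
Δ: 2! 0! 10! / 13! → 1/858
sum: t=1:−1/14400 = -1/14400
3j²(1 6 5; 0 0 0) = Δ·Π!·Σ² = 6/143  (sign +1)
sum: t=0:+1/28800 = 1/28800
3j²(1 6 5; 1 -1 0) = Δ·Π!·Σ² = 7/286  (sign -1)
combine: 4πI² = 429·6/143·7/286 = 63/143
take √, sign -1: I = -0.18723944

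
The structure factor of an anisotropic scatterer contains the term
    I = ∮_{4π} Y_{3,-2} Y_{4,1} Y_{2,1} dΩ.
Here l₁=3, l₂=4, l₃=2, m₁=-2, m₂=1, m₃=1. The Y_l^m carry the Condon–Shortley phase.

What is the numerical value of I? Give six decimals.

Σlᵢ=9 odd — θ-integrand is odd under cosθ→−cosθ; I=0

0.000000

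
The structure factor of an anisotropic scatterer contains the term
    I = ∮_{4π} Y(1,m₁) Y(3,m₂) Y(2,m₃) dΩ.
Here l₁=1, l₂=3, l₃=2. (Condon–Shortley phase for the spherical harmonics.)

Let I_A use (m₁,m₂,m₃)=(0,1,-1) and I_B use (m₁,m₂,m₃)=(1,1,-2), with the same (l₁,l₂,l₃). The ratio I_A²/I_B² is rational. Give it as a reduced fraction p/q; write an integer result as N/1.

8/1

Same 1,3,2: normalisation and zero-m 3j drop out of the ratio.
A: Δ: 2! 0! 4! / 7! → 1/105; sum: t=1:−1/6 = -1/6; 3j²(1 3 2; 0 1 -1) = Δ·Π!·Σ² = 8/105  (sign +1)
B: Δ: 2! 0! 4! / 7! → 1/105; sum: t=0:+1/48 = 1/48; 3j²(1 3 2; 1 1 -2) = Δ·Π!·Σ² = 1/105  (sign +1)
I_A²/I_B² = (8/105)/(1/105) = 8/1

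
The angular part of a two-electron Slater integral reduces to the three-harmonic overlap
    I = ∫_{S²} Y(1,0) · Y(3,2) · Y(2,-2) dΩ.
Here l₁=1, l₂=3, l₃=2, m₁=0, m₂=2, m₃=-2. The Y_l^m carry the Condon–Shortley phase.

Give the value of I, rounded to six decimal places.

0.184674

m-sum 0 ✓  L=6 even ✓  2≤2≤4 ✓
Π(2lᵢ+1) = 3×7×5 = 105
triangle coeff Δ(1,3,2) = 1/105
Σ_t [1,1]: t=1:−1/4 = -1/4
(3j)²=3/35 [(1 3 2; 0 0 0)], sign=-1
Σ_t [1,1]: t=1:−1/24 = -1/24
(3j)²=1/21 [(1 3 2; 0 2 -2)], sign=-1
⇒ 4πI² = 3/7
I = (+1)√(3/7/(4π)) = 0.18467439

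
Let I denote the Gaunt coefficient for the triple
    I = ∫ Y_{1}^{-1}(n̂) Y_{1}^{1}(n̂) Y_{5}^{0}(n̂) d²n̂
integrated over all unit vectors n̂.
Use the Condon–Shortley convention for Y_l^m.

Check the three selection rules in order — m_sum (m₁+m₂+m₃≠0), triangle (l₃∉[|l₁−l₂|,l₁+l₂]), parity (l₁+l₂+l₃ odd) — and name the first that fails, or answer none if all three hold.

m₁+m₂+m₃ = -1 + 1 + 0 = 0  ✓
triangle: |1−1|=0 ≤ l₃=5 ≤ 1+1=2  ✗
parity: l₁+l₂+l₃ = 7 is odd

triangle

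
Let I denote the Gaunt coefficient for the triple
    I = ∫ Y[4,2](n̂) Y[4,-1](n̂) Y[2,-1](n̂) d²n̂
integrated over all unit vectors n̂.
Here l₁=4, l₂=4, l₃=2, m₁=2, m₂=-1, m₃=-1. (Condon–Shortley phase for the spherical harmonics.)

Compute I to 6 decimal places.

0.127700

m-sum 0 ✓  L=10 even ✓  0≤2≤8 ✓
Π(2lᵢ+1) = 9×9×5 = 405
triangle coeff Δ(4,4,2) = 1/13860
Σ_t [2,4]: t=2:+1/192 t=3:−1/36 t=4:+1/192 = -5/288
(3j)²=20/693 [(4 4 2; 0 0 0)], sign=-1
Σ_t [1,2]: t=1:−1/240 t=2:+1/96 = 1/160
(3j)²=27/1540 [(4 4 2; 2 -1 -1)], sign=-1
⇒ 4πI² = 1215/5929
I = (+1)√(1215/5929/(4π)) = 0.12770047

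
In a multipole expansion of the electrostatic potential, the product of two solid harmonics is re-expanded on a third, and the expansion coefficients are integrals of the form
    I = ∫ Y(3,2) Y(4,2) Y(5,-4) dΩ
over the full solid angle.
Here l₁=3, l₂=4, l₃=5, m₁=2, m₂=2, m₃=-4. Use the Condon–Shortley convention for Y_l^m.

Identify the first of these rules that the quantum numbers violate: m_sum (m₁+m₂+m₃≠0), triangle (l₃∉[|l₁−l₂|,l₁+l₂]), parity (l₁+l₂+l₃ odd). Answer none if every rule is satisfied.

none

m₁+m₂+m₃ = 2 + 2 − 4 = 0  ✓
triangle: |3−4|=1 ≤ l₃=5 ≤ 3+4=7  ✓
parity: l₁+l₂+l₃ = 12 is even  ✓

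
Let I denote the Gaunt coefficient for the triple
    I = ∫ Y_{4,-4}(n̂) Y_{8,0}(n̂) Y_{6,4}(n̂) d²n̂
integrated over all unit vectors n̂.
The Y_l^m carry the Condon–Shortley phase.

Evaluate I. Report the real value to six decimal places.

-0.051161

Rules hold: Σm=0, L=18 even, 4≤6≤12.
N = 9·17·13 = 1989
Δ = 6!·2!·10!/19! = 1/23279256
Racah Σ t=2..4: t=2:+1/1658880 t=3:−1/518400 t=4:+1/1658880 = -1/1382400
⇒ 3j(4 8 6; 0 0 0)² = 504/46189, sgn -1
Racah Σ t=6..6: t=6:+1/116121600 = 1/116121600
⇒ 3j(4 8 6; -4 0 4)² = 70/46189, sgn +1
4πI² = N·(3j₀)²·(3jₘ)² = 317520/9653501
I = -1·√(0.0328917/4π) = -0.05116090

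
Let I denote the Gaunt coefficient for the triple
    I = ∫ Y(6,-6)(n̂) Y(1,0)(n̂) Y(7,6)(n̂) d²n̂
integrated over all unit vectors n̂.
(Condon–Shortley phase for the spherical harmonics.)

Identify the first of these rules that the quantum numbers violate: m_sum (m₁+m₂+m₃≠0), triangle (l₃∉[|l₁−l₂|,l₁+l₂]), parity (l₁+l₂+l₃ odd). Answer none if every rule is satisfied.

none

m₁+m₂+m₃ = -6 + 0 + 6 = 0  ✓
triangle: |6−1|=5 ≤ l₃=7 ≤ 6+1=7  ✓
parity: l₁+l₂+l₃ = 14 is even  ✓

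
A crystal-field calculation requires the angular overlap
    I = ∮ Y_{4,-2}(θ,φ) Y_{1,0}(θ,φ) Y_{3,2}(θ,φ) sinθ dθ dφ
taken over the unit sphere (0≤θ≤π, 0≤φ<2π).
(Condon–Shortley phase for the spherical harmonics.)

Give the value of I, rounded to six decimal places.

0.213244

Rules hold: Σm=0, L=8 even, 3≤3≤5.
N = 9·3·7 = 189
Δ = 2!·6!·0!/9! = 1/252
Racah Σ t=1..1: t=1:−1/36 = -1/36
⇒ 3j(4 1 3; 0 0 0)² = 4/63, sgn +1
Racah Σ t=1..1: t=1:−1/120 = -1/120
⇒ 3j(4 1 3; -2 0 2)² = 1/21, sgn +1
4πI² = N·(3j₀)²·(3jₘ)² = 4/7
I = +1·√(0.571429/4π) = 0.21324362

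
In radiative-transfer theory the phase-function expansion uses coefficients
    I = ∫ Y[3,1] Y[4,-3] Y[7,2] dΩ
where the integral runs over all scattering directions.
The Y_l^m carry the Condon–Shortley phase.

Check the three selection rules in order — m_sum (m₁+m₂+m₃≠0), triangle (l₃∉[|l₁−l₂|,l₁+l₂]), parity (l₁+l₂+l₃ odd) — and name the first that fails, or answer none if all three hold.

m₁+m₂+m₃ = 1 − 3 + 2 = 0  ✓
triangle: |3−4|=1 ≤ l₃=7 ≤ 3+4=7  ✓
parity: l₁+l₂+l₃ = 14 is even  ✓

none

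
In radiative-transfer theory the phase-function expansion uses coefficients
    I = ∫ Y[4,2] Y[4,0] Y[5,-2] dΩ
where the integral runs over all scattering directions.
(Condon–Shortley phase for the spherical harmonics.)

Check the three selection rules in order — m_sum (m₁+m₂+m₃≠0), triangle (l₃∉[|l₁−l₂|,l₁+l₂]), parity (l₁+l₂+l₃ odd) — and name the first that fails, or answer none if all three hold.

m₁+m₂+m₃ = 2 + 0 − 2 = 0  ✓
triangle: |4−4|=0 ≤ l₃=5 ≤ 4+4=8  ✓
parity: l₁+l₂+l₃ = 13 is odd  ✗

parity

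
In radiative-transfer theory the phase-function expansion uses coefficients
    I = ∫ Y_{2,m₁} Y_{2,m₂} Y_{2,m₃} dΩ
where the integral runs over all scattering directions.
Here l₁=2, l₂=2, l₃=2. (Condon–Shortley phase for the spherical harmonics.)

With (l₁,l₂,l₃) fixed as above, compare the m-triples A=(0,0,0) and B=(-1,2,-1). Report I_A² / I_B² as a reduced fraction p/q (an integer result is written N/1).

l's match ⇒ only the (l;m) 3-j factors differ between A and B.
A: triangle coeff Δ(2,2,2) = 1/630; Σ_t [0,2]: t=0:+1/8 t=1:−1/1 t=2:+1/8 = -3/4; (3j)²=2/35 [(2 2 2; 0 0 0)], sign=-1
B: triangle coeff Δ(2,2,2) = 1/630; Σ_t [2,2]: t=2:+1/4 = 1/4; (3j)²=3/35 [(2 2 2; -1 2 -1)], sign=-1
I_A²/I_B² = (2/35)/(3/35) = 2/3

2/3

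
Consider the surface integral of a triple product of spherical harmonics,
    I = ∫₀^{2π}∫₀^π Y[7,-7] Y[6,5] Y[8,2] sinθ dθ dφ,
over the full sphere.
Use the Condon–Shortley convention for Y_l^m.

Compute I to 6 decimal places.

0.000000

l₁+l₂+l₃=21 is odd: 3j(l;000)=0 ⇒ I=0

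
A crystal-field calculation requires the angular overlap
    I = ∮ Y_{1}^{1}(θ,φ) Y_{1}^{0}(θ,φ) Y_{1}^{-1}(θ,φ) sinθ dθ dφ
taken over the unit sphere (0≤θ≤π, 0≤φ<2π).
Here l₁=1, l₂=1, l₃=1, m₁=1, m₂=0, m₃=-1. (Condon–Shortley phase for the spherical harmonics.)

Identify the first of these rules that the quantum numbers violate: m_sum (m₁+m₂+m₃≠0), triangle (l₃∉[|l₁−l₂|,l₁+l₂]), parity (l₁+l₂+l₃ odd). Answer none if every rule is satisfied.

azimuthal sum: 1 + 0 − 1 = 0  ✓
0 ≤ 1 ≤ 2 (triangle on l)  ✓
L = 1 + 1 + 1 = 3 (odd)  ✗

parity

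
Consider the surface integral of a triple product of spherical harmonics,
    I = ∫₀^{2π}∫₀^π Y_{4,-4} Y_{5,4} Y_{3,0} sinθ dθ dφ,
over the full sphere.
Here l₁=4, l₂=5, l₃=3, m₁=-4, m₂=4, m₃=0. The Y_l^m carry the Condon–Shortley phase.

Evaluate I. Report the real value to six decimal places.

m-sum 0 ✓  L=12 even ✓  1≤3≤9 ✓
Π(2lᵢ+1) = 9×11×7 = 693
triangle coeff Δ(4,5,3) = 1/180180
Σ_t [2,4]: t=2:+1/576 t=3:−1/144 t=4:+1/576 = -1/288
(3j)²=20/1001 [(4 5 3; 0 0 0)], sign=+1
Σ_t [6,6]: t=6:+1/8640 = 1/8640
(3j)²=28/715 [(4 5 3; -4 4 0)], sign=-1
⇒ 4πI² = 1008/1859
I = (-1)√(1008/1859/(4π)) = -0.20772350

-0.207724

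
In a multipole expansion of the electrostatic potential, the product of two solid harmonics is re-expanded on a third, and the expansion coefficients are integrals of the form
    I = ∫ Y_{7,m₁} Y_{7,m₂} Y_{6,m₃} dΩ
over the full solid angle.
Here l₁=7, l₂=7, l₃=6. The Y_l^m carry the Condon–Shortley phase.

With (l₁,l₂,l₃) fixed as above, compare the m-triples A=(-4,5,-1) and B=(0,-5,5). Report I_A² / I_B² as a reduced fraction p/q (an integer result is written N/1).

Same 7,7,6: normalisation and zero-m 3j drop out of the ratio.
A: Δ: 8! 6! 6! / 21! → 1/2444321880; sum: t=6:+1/124416000 t=7:−1/29030400 t=8:+1/69672960 = -1/82944000; 3j²(7 7 6; -4 5 -1) = Δ·Π!·Σ² = 693/83980  (sign +1)
B: Δ: 8! 6! 6! / 21! → 1/2444321880; sum: t=1:−1/435456000 t=2:+1/124416000 = 1/174182400; 3j²(7 7 6; 0 -5 5) = Δ·Π!·Σ² = 55/4199  (sign -1)
I_A²/I_B² = (693/83980)/(55/4199) = 63/100

63/100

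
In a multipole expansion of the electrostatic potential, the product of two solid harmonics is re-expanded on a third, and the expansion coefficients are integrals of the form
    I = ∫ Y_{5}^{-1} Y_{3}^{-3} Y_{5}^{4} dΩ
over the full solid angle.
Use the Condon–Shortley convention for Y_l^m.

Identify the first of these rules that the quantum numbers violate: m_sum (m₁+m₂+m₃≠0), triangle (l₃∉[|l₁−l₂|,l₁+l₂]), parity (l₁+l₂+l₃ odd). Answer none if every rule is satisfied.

parity

Σmᵢ = 0  ✓
l₃∈[|l₁−l₂|,l₁+l₂]=[2,8], have l₃=5  ✓
Σlᵢ = 13 ⇒ odd  ✗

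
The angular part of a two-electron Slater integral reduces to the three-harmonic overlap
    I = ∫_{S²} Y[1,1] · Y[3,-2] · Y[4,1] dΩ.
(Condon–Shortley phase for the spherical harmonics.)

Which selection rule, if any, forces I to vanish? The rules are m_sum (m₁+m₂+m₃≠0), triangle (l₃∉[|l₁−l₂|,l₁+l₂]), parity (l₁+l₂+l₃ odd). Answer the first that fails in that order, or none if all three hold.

none

azimuthal sum: 1 − 2 + 1 = 0  ✓
2 ≤ 4 ≤ 4 (triangle on l)  ✓
L = 1 + 3 + 4 = 8 (even)  ✓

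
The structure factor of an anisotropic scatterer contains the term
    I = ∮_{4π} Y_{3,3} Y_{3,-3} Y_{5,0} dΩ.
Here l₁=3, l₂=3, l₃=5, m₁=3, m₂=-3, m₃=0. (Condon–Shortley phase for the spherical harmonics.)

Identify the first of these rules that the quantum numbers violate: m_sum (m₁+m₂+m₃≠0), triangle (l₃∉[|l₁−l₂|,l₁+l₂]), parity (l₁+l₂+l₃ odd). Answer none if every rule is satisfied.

Σmᵢ = 0  ✓
l₃∈[|l₁−l₂|,l₁+l₂]=[0,6], have l₃=5  ✓
Σlᵢ = 11 ⇒ odd  ✗

parity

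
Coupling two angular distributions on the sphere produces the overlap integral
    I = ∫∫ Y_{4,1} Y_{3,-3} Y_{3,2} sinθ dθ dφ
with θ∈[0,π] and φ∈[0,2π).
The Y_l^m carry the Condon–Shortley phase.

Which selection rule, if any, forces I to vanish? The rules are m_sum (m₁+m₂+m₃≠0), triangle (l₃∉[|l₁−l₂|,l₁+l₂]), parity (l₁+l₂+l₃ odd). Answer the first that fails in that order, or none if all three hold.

none

m₁+m₂+m₃ = 1 − 3 + 2 = 0  ✓
triangle: |4−3|=1 ≤ l₃=3 ≤ 4+3=7  ✓
parity: l₁+l₂+l₃ = 10 is even  ✓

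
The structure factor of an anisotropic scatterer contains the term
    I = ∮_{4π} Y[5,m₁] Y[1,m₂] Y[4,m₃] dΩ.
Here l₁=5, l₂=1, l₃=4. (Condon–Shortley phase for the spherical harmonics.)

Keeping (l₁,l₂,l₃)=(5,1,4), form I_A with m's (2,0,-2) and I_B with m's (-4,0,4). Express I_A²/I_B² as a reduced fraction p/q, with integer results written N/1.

7/3

Shared (l₁,l₂,l₃)=(5,1,4): N and (l;000)² cancel in I_A²/I_B².
A: Δ = 2!·8!·0!/11! = 1/495; Racah Σ t=1..1: t=1:−1/1440 = -1/1440; ⇒ 3j(5 1 4; 2 0 -2)² = 7/165, sgn -1
B: Δ = 2!·8!·0!/11! = 1/495; Racah Σ t=1..1: t=1:−1/40320 = -1/40320; ⇒ 3j(5 1 4; -4 0 4)² = 1/55, sgn -1
I_A²/I_B² = (7/165)/(1/55) = 7/3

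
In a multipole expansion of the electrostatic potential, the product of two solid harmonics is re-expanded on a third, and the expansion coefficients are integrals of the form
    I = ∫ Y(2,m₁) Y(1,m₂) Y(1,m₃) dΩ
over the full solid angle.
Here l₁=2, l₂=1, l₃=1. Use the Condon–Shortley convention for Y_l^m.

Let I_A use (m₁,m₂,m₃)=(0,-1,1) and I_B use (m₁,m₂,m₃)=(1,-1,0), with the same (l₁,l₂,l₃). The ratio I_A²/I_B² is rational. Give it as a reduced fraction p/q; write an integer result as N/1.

Shared (l₁,l₂,l₃)=(2,1,1): N and (l;000)² cancel in I_A²/I_B².
A: Δ = 2!·2!·0!/5! = 1/30; Racah Σ t=0..0: t=0:+1/4 = 1/4; ⇒ 3j(2 1 1; 0 -1 1)² = 1/30, sgn +1
B: Δ = 2!·2!·0!/5! = 1/30; Racah Σ t=0..0: t=0:+1/2 = 1/2; ⇒ 3j(2 1 1; 1 -1 0)² = 1/10, sgn -1
I_A²/I_B² = (1/30)/(1/10) = 1/3

1/3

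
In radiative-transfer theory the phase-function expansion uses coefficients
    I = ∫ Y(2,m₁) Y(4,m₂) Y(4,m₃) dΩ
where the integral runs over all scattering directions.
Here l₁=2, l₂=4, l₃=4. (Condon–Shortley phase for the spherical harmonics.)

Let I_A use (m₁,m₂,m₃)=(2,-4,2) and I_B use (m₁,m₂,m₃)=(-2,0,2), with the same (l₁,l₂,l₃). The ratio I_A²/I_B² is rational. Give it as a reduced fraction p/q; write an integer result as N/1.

Same 2,4,4: normalisation and zero-m 3j drop out of the ratio.
A: Δ: 2! 2! 6! / 11! → 1/13860; sum: t=0:+1/2880 = 1/2880; 3j²(2 4 4; 2 -4 2) = Δ·Π!·Σ² = 2/165  (sign +1)
B: Δ: 2! 2! 6! / 11! → 1/13860; sum: t=2:+1/192 = 1/192; 3j²(2 4 4; -2 0 2) = Δ·Π!·Σ² = 3/77  (sign +1)
I_A²/I_B² = (2/165)/(3/77) = 14/45

14/45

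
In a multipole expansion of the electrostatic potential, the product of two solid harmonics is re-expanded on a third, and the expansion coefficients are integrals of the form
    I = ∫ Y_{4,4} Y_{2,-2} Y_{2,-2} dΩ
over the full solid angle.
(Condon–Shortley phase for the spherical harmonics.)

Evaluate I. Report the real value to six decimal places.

Rules hold: Σm=0, L=8 even, 2≤2≤6.
N = 9·5·5 = 225
Δ = 4!·4!·0!/9! = 1/630
Racah Σ t=2..2: t=2:+1/16 = 1/16
⇒ 3j(4 2 2; 0 0 0)² = 2/35, sgn +1
Racah Σ t=0..0: t=0:+1/576 = 1/576
⇒ 3j(4 2 2; 4 -2 -2)² = 1/9, sgn +1
4πI² = N·(3j₀)²·(3jₘ)² = 10/7
I = +1·√(1.42857/4π) = 0.33716777

0.337168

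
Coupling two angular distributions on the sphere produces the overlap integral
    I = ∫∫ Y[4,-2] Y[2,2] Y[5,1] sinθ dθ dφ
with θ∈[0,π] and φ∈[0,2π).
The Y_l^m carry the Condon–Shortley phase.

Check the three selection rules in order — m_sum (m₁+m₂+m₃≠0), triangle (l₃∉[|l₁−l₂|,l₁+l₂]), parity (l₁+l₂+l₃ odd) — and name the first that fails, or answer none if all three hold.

m_sum

azimuthal sum: -2 + 2 + 1 = 1  ✗
2 ≤ 5 ≤ 6 (triangle on l)
L = 4 + 2 + 5 = 11 (odd)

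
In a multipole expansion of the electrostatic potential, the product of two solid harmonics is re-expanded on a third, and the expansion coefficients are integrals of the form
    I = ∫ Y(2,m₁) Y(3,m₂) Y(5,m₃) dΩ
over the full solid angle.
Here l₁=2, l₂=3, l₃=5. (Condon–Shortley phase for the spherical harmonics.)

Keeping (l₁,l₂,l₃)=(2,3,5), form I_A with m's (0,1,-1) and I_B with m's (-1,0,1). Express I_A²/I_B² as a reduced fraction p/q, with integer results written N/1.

9/8

l's match ⇒ only the (l;m) 3-j factors differ between A and B.
A: triangle coeff Δ(2,3,5) = 1/2310; Σ_t [0,0]: t=0:+1/192 = 1/192; (3j)²=3/77 [(2 3 5; 0 1 -1)], sign=+1
B: triangle coeff Δ(2,3,5) = 1/2310; Σ_t [0,0]: t=0:+1/216 = 1/216; (3j)²=8/231 [(2 3 5; -1 0 1)], sign=+1
I_A²/I_B² = (3/77)/(8/231) = 9/8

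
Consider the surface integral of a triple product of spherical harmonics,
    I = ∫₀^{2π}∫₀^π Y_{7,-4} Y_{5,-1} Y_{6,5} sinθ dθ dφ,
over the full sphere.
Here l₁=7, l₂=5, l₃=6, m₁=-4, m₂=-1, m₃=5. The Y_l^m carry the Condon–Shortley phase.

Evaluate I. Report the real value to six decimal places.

Checks pass: Σm=0; 18 even; l₃=6∈[2,12].
(2·7+1)(2·5+1)(2·6+1) = 2145
Δ: 6! 8! 4! / 19! → 1/174594420
sum: t=1:−1/4147200 t=2:+1/207360 t=3:−1/82944 t=4:+1/207360 t=5:−1/4147200 = -1/345600
3j²(7 5 6; 0 0 0) = Δ·Π!·Σ² = 420/46189  (sign -1)
sum: t=3:−1/8709120 t=4:+1/5806080 = 1/17418240
3j²(7 5 6; -4 -1 5) = Δ·Π!·Σ² = 275/88179  (sign -1)
combine: 4πI² = 2145·420/46189·275/88179 = 82500/1356277
take √, sign +1: I = 0.06957414

0.069574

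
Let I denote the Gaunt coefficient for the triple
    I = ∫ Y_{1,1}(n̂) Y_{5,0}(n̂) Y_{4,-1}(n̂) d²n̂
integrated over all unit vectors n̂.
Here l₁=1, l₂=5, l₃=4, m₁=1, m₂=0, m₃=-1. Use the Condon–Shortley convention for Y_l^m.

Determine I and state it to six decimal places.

Rules hold: Σm=0, L=10 even, 4≤4≤6.
N = 3·11·9 = 297
Δ = 2!·0!·8!/11! = 1/495
Racah Σ t=1..1: t=1:−1/576 = -1/576
⇒ 3j(1 5 4; 0 0 0)² = 5/99, sgn -1
Racah Σ t=0..0: t=0:+1/1440 = 1/1440
⇒ 3j(1 5 4; 1 0 -1)² = 2/99, sgn -1
4πI² = N·(3j₀)²·(3jₘ)² = 10/33
I = +1·√(0.30303/4π) = 0.15528807

0.155288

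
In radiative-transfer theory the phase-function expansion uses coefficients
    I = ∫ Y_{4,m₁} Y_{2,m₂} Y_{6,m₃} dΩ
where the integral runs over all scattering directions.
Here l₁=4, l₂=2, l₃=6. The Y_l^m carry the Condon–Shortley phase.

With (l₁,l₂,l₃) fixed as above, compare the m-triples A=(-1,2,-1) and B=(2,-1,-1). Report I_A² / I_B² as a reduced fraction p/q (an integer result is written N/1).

1/2

Shared (l₁,l₂,l₃)=(4,2,6): N and (l;000)² cancel in I_A²/I_B².
A: Δ = 0!·8!·4!/13! = 1/6435; Racah Σ t=0..0: t=0:+1/17280 = 1/17280; ⇒ 3j(4 2 6; -1 2 -1)² = 7/1287, sgn -1
B: Δ = 0!·8!·4!/13! = 1/6435; Racah Σ t=0..0: t=0:+1/8640 = 1/8640; ⇒ 3j(4 2 6; 2 -1 -1)² = 14/1287, sgn -1
I_A²/I_B² = (7/1287)/(14/1287) = 1/2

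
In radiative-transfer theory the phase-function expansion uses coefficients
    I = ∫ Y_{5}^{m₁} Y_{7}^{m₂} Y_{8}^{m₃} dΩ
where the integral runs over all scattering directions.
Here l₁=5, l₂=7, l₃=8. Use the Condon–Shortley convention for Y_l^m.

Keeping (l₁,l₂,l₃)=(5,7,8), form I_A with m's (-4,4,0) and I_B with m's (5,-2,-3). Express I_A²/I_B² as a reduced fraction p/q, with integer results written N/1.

l's match ⇒ only the (l;m) 3-j factors differ between A and B.
A: triangle coeff Δ(5,7,8) = 1/814773960; Σ_t [3,4]: t=3:−1/348364800 t=4:+1/87091200 = 1/116121600; (3j)²=54/4199 [(5 7 8; -4 4 0)], sign=+1
B: triangle coeff Δ(5,7,8) = 1/814773960; Σ_t [0,0]: t=0:+1/248832000 = 1/248832000; (3j)²=63/4199 [(5 7 8; 5 -2 -3)], sign=-1
I_A²/I_B² = (54/4199)/(63/4199) = 6/7

6/7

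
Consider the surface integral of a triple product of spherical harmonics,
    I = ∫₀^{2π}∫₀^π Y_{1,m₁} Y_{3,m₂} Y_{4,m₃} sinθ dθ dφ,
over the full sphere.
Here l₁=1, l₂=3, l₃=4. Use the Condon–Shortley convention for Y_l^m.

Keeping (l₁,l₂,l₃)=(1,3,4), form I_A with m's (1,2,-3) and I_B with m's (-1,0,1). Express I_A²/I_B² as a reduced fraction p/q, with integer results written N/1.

21/10

Shared (l₁,l₂,l₃)=(1,3,4): N and (l;000)² cancel in I_A²/I_B².
A: Δ = 0!·2!·6!/9! = 1/252; Racah Σ t=0..0: t=0:+1/240 = 1/240; ⇒ 3j(1 3 4; 1 2 -3)² = 1/12, sgn -1
B: Δ = 0!·2!·6!/9! = 1/252; Racah Σ t=0..0: t=0:+1/72 = 1/72; ⇒ 3j(1 3 4; -1 0 1)² = 5/126, sgn -1
I_A²/I_B² = (1/12)/(5/126) = 21/10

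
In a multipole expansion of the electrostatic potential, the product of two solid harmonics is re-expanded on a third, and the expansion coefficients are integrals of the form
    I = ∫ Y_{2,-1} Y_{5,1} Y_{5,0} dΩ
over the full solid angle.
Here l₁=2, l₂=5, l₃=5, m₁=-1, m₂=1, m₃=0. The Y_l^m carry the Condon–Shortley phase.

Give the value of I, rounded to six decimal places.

-0.036166

Rules hold: Σm=0, L=12 even, 3≤5≤7.
N = 5·11·11 = 605
Δ = 2!·2!·8!/13! = 1/38610
Racah Σ t=0..2: t=0:+1/2880 t=1:−1/576 t=2:+1/2880 = -1/960
⇒ 3j(2 5 5; 0 0 0)² = 10/429, sgn +1
Racah Σ t=1..2: t=1:−1/1440 t=2:+1/1152 = 1/5760
⇒ 3j(2 5 5; -1 1 0)² = 1/858, sgn -1
4πI² = N·(3j₀)²·(3jₘ)² = 25/1521
I = -1·√(0.0164366/4π) = -0.03616600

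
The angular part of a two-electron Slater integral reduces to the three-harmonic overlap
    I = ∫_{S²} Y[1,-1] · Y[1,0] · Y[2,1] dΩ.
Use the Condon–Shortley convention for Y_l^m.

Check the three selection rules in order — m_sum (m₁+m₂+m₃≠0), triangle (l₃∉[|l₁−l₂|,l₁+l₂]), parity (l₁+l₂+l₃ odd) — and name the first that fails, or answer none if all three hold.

azimuthal sum: -1 + 0 + 1 = 0  ✓
0 ≤ 2 ≤ 2 (triangle on l)  ✓
L = 1 + 1 + 2 = 4 (even)  ✓

none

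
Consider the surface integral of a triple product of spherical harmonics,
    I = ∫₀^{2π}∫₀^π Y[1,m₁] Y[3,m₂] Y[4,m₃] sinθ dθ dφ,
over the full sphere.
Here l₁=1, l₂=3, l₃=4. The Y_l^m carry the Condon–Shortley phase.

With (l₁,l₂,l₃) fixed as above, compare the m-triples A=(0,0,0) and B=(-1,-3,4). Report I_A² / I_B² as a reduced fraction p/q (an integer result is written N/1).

l's match ⇒ only the (l;m) 3-j factors differ between A and B.
A: triangle coeff Δ(1,3,4) = 1/252; Σ_t [0,0]: t=0:+1/36 = 1/36; (3j)²=4/63 [(1 3 4; 0 0 0)], sign=+1
B: triangle coeff Δ(1,3,4) = 1/252; Σ_t [0,0]: t=0:+1/1440 = 1/1440; (3j)²=1/9 [(1 3 4; -1 -3 4)], sign=+1
I_A²/I_B² = (4/63)/(1/9) = 4/7

4/7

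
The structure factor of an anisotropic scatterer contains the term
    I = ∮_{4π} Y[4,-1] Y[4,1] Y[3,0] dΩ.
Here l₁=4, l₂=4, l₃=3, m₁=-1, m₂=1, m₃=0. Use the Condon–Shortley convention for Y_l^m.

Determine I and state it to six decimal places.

l₁+l₂+l₃=11 is odd: 3j(l;000)=0 ⇒ I=0

0.000000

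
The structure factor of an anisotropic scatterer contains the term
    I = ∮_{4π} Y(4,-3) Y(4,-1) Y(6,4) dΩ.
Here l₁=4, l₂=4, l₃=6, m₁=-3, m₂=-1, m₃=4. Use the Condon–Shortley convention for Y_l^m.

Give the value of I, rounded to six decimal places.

-0.030176

m-sum 0 ✓  L=14 even ✓  0≤6≤8 ✓
Π(2lᵢ+1) = 9×9×13 = 1053
triangle coeff Δ(4,4,6) = 1/1261260
Σ_t [0,2]: t=0:+1/4608 t=1:−1/1296 t=2:+1/4608 = -7/20736
(3j)²=20/1287 [(4 4 6; 0 0 0)], sign=-1
Σ_t [1,2]: t=1:−1/34560 t=2:+1/28800 = 1/172800
(3j)²=1/1430 [(4 4 6; -3 -1 4)], sign=+1
⇒ 4πI² = 18/1573
I = (-1)√(18/1573/(4π)) = -0.03017637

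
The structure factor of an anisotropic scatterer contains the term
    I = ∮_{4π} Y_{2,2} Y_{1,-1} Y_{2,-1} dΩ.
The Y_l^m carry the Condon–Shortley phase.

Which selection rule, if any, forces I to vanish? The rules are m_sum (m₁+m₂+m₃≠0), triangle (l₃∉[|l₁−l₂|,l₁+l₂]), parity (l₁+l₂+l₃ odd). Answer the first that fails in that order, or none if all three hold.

Σmᵢ = 0  ✓
l₃∈[|l₁−l₂|,l₁+l₂]=[1,3], have l₃=2  ✓
Σlᵢ = 5 ⇒ odd  ✗

parity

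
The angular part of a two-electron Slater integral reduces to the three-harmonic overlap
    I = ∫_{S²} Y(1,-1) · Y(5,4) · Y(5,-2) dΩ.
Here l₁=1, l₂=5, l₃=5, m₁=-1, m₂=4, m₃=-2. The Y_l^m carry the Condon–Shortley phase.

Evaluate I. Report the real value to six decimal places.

Σmᵢ = 1 ≠ 0, so the φ-integral vanishes; I = 0

0.000000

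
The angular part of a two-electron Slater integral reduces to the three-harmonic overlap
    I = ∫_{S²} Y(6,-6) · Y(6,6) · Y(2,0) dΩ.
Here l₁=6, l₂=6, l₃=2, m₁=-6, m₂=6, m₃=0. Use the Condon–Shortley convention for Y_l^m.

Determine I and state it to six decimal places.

-0.252313

Checks pass: Σm=0; 14 even; l₃=2∈[0,12].
(2·6+1)(2·6+1)(2·2+1) = 845
Δ: 10! 2! 2! / 15! → 1/90090
sum: t=4:+1/69120 t=5:−1/14400 t=6:+1/69120 = -7/172800
3j²(6 6 2; 0 0 0) = Δ·Π!·Σ² = 14/715  (sign -1)
sum: t=10:+1/14515200 = 1/14515200
3j²(6 6 2; -6 6 0) = Δ·Π!·Σ² = 22/455  (sign +1)
combine: 4πI² = 845·14/715·22/455 = 4/5
take √, sign -1: I = -0.25231325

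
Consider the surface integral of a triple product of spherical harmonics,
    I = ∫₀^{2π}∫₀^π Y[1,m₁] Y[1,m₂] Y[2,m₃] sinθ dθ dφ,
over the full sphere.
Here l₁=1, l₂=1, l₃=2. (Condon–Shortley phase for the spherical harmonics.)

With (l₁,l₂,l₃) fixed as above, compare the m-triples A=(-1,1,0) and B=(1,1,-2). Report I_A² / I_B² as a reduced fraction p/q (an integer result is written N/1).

1/6

Same 1,1,2: normalisation and zero-m 3j drop out of the ratio.
A: Δ: 0! 2! 2! / 5! → 1/30; sum: t=0:+1/4 = 1/4; 3j²(1 1 2; -1 1 0) = Δ·Π!·Σ² = 1/30  (sign +1)
B: Δ: 0! 2! 2! / 5! → 1/30; sum: t=0:+1/4 = 1/4; 3j²(1 1 2; 1 1 -2) = Δ·Π!·Σ² = 1/5  (sign +1)
I_A²/I_B² = (1/30)/(1/5) = 1/6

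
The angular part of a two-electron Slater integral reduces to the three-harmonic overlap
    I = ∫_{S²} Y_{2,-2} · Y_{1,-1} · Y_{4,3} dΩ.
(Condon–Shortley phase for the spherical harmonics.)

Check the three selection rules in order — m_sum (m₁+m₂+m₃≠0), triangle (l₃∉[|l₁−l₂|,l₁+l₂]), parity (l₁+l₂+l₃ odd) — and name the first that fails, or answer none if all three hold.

triangle

Σmᵢ = 0  ✓
l₃∈[|l₁−l₂|,l₁+l₂]=[1,3], have l₃=4  ✗
Σlᵢ = 7 ⇒ odd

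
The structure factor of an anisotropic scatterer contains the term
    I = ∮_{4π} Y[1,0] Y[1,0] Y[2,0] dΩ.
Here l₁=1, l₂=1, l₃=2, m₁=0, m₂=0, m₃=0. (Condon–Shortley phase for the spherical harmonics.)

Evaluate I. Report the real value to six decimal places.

Checks pass: Σm=0; 4 even; l₃=2∈[0,2].
(2·1+1)(2·1+1)(2·2+1) = 45
Δ: 0! 2! 2! / 5! → 1/30
sum: t=0:+1/1 = 1/1
3j²(1 1 2; 0 0 0) = Δ·Π!·Σ² = 2/15  (sign +1)
(m-triple is (0,0,0) — same symbol as above.)
combine: 4πI² = 45·2/15·2/15 = 4/5
take √, sign +1: I = 0.25231325

0.252313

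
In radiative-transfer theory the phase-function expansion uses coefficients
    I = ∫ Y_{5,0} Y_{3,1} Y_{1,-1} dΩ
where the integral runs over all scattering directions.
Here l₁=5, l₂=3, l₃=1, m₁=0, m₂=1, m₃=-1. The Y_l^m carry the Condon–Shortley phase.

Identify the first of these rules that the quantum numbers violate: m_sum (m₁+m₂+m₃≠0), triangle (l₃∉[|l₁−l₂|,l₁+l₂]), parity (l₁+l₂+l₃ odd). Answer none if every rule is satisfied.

m₁+m₂+m₃ = 0 + 1 − 1 = 0  ✓
triangle: |5−3|=2 ≤ l₃=1 ≤ 5+3=8  ✗
parity: l₁+l₂+l₃ = 9 is odd

triangle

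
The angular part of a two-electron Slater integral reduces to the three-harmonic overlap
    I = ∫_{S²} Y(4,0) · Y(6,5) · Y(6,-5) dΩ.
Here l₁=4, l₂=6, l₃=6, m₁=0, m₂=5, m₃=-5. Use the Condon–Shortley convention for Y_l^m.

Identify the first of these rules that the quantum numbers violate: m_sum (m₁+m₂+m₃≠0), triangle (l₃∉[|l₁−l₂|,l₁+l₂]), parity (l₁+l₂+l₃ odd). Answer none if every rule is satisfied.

m₁+m₂+m₃ = 0 + 5 − 5 = 0  ✓
triangle: |4−6|=2 ≤ l₃=6 ≤ 4+6=10  ✓
parity: l₁+l₂+l₃ = 16 is even  ✓

none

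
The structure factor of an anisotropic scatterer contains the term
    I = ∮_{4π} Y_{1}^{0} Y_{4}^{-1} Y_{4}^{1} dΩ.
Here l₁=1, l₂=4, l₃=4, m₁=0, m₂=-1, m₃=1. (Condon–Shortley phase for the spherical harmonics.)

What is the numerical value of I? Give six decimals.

Σlᵢ=9 odd — θ-integrand is odd under cosθ→−cosθ; I=0

0.000000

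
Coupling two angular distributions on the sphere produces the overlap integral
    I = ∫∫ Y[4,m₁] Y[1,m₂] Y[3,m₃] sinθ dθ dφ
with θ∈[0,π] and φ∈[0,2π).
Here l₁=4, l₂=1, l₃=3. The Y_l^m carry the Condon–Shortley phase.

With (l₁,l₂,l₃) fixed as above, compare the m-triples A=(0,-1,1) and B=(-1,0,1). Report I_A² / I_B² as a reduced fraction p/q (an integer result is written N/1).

2/5

l's match ⇒ only the (l;m) 3-j factors differ between A and B.
A: triangle coeff Δ(4,1,3) = 1/252; Σ_t [0,0]: t=0:+1/96 = 1/96; (3j)²=1/42 [(4 1 3; 0 -1 1)], sign=+1
B: triangle coeff Δ(4,1,3) = 1/252; Σ_t [1,1]: t=1:−1/48 = -1/48; (3j)²=5/84 [(4 1 3; -1 0 1)], sign=-1
I_A²/I_B² = (1/42)/(5/84) = 2/5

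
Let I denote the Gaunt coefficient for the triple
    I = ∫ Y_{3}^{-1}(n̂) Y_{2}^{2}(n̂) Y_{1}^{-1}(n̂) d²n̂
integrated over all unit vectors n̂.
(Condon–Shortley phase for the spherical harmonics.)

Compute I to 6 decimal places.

-0.082589

m-sum 0 ✓  L=6 even ✓  1≤1≤5 ✓
Π(2lᵢ+1) = 7×5×3 = 105
triangle coeff Δ(3,2,1) = 1/105
Σ_t [2,2]: t=2:+1/4 = 1/4
(3j)²=3/35 [(3 2 1; 0 0 0)], sign=-1
Σ_t [4,4]: t=4:+1/48 = 1/48
(3j)²=1/105 [(3 2 1; -1 2 -1)], sign=+1
⇒ 4πI² = 3/35
I = (-1)√(3/35/(4π)) = -0.08258890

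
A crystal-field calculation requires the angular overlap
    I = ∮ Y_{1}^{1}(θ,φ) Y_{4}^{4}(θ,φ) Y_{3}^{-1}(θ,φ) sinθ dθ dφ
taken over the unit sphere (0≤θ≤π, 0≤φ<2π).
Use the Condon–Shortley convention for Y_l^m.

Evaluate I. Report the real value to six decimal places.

1 + 4 − 1 = 4 ≠ 0: azimuthal integral kills it; I = 0

0.000000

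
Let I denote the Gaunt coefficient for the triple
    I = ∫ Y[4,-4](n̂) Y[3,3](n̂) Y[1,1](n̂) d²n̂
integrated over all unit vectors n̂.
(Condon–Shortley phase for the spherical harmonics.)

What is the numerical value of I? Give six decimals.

Rules hold: Σm=0, L=8 even, 1≤1≤7.
N = 9·7·3 = 189
Δ = 6!·2!·0!/9! = 1/252
Racah Σ t=3..3: t=3:−1/36 = -1/36
⇒ 3j(4 3 1; 0 0 0)² = 4/63, sgn +1
Racah Σ t=6..6: t=6:+1/1440 = 1/1440
⇒ 3j(4 3 1; -4 3 1)² = 1/9, sgn +1
4πI² = N·(3j₀)²·(3jₘ)² = 4/3
I = +1·√(1.33333/4π) = 0.32573501

0.325735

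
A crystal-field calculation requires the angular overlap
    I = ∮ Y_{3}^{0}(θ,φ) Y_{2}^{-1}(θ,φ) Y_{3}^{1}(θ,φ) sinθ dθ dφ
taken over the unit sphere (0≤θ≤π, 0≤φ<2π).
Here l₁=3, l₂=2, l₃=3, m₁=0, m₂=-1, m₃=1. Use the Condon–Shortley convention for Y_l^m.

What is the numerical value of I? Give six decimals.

-0.059471

Checks pass: Σm=0; 8 even; l₃=3∈[1,5].
(2·3+1)(2·2+1)(2·3+1) = 245
Δ: 2! 4! 2! / 9! → 1/3780
sum: t=0:+1/24 t=1:−1/4 t=2:+1/24 = -1/6
3j²(3 2 3; 0 0 0) = Δ·Π!·Σ² = 4/105  (sign +1)
sum: t=0:+1/12 t=1:−1/8 = -1/24
3j²(3 2 3; 0 -1 1) = Δ·Π!·Σ² = 1/210  (sign -1)
combine: 4πI² = 245·4/105·1/210 = 2/45
take √, sign -1: I = -0.05947080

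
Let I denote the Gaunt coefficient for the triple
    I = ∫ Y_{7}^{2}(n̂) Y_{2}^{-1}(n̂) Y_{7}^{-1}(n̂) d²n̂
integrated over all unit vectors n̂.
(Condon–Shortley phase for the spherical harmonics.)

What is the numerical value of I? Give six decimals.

m-sum 0 ✓  L=16 even ✓  5≤7≤9 ✓
Π(2lᵢ+1) = 15×5×15 = 1125
triangle coeff Δ(7,2,7) = 1/185640
Σ_t [0,2]: t=0:+1/2419200 t=1:−1/518400 t=2:+1/2419200 = -1/907200
(3j)²=56/3315 [(7 2 7; 0 0 0)], sign=+1
Σ_t [0,1]: t=0:+1/1209600 t=1:−1/1935360 = 1/3225600
(3j)²=243/61880 [(7 2 7; 2 -1 -1)], sign=+1
⇒ 4πI² = 3645/48841
I = (+1)√(3645/48841/(4π)) = 0.07706400

0.077064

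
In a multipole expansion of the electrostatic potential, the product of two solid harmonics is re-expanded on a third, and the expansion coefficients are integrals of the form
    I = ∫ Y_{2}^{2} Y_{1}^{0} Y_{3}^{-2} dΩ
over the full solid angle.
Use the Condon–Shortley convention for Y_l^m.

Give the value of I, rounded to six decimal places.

0.184674

Rules hold: Σm=0, L=6 even, 1≤3≤3.
N = 5·3·7 = 105
Δ = 0!·4!·2!/7! = 1/105
Racah Σ t=0..0: t=0:+1/4 = 1/4
⇒ 3j(2 1 3; 0 0 0)² = 3/35, sgn -1
Racah Σ t=0..0: t=0:+1/24 = 1/24
⇒ 3j(2 1 3; 2 0 -2)² = 1/21, sgn -1
4πI² = N·(3j₀)²·(3jₘ)² = 3/7
I = +1·√(0.428571/4π) = 0.18467439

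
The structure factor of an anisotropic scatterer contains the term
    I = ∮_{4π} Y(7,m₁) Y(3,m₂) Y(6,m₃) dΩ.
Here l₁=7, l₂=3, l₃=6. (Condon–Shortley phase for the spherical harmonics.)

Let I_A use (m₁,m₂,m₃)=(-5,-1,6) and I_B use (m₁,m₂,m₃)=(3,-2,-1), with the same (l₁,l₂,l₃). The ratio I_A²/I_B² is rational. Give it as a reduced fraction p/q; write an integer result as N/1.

4356/125

Shared (l₁,l₂,l₃)=(7,3,6): N and (l;000)² cancel in I_A²/I_B².
A: Δ = 4!·10!·2!/17! = 1/2042040; Racah Σ t=2..2: t=2:+1/29030400 = 1/29030400; ⇒ 3j(7 3 6; -5 -1 6)² = 99/7735, sgn +1
B: Δ = 4!·10!·2!/17! = 1/2042040; Racah Σ t=0..1: t=0:+1/414720 t=1:−1/362880 = -1/2903040; ⇒ 3j(7 3 6; 3 -2 -1)² = 25/68068, sgn +1
I_A²/I_B² = (99/7735)/(25/68068) = 4356/125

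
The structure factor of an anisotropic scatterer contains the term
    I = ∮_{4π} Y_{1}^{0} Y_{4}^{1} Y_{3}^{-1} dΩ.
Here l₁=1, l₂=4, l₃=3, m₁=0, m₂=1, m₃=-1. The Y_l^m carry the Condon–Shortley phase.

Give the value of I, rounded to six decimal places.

-0.238414

Rules hold: Σm=0, L=8 even, 3≤3≤5.
N = 3·9·7 = 189
Δ = 2!·0!·6!/9! = 1/252
Racah Σ t=1..1: t=1:−1/36 = -1/36
⇒ 3j(1 4 3; 0 0 0)² = 4/63, sgn +1
Racah Σ t=1..1: t=1:−1/48 = -1/48
⇒ 3j(1 4 3; 0 1 -1)² = 5/84, sgn -1
4πI² = N·(3j₀)²·(3jₘ)² = 5/7
I = -1·√(0.714286/4π) = -0.23841361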